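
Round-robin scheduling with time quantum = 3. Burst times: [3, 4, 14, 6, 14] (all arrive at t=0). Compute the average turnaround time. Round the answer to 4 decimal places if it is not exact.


Time quantum = 3
Execution trace:
  J1 runs 3 units, time = 3
  J2 runs 3 units, time = 6
  J3 runs 3 units, time = 9
  J4 runs 3 units, time = 12
  J5 runs 3 units, time = 15
  J2 runs 1 units, time = 16
  J3 runs 3 units, time = 19
  J4 runs 3 units, time = 22
  J5 runs 3 units, time = 25
  J3 runs 3 units, time = 28
  J5 runs 3 units, time = 31
  J3 runs 3 units, time = 34
  J5 runs 3 units, time = 37
  J3 runs 2 units, time = 39
  J5 runs 2 units, time = 41
Finish times: [3, 16, 39, 22, 41]
Average turnaround = 121/5 = 24.2

24.2


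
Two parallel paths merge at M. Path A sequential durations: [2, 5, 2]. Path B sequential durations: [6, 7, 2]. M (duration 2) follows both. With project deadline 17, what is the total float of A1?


Forward pass: ES(A1) = sum of predecessors on chain A = 0
EF = ES + duration = 0 + 2 = 2
Backward pass: LF(M) = deadline = 17; LS(M) = 17 - 2 = 15
LF(A1) = LS(M) - sum(successors on chain A) = 15 - 7 = 8
LS = LF - duration = 8 - 2 = 6
Total float = LS - ES = 6 - 0 = 6

6


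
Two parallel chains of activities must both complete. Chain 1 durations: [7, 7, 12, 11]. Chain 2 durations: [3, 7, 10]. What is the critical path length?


Path A total = 7 + 7 + 12 + 11 = 37
Path B total = 3 + 7 + 10 = 20
Critical path = longest path = max(37, 20) = 37

37


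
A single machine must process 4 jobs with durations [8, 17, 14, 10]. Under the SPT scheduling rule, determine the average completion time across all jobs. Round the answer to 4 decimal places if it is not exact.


Sort jobs by processing time (SPT order): [8, 10, 14, 17]
Compute completion times sequentially:
  Job 1: processing = 8, completes at 8
  Job 2: processing = 10, completes at 18
  Job 3: processing = 14, completes at 32
  Job 4: processing = 17, completes at 49
Sum of completion times = 107
Average completion time = 107/4 = 26.75

26.75


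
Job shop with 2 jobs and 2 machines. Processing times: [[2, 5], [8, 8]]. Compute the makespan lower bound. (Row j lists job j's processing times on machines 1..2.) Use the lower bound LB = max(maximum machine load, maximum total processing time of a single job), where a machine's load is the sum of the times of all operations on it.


Machine loads:
  Machine 1: 2 + 8 = 10
  Machine 2: 5 + 8 = 13
Max machine load = 13
Job totals:
  Job 1: 7
  Job 2: 16
Max job total = 16
Lower bound = max(13, 16) = 16

16


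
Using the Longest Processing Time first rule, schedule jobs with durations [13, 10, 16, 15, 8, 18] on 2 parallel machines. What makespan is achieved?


Sort jobs in decreasing order (LPT): [18, 16, 15, 13, 10, 8]
Assign each job to the least loaded machine:
  Machine 1: jobs [18, 13, 10], load = 41
  Machine 2: jobs [16, 15, 8], load = 39
Makespan = max load = 41

41


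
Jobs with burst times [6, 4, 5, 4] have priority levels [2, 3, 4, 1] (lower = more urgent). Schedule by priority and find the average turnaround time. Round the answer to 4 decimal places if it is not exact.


Sort by priority (ascending = highest first):
Order: [(1, 4), (2, 6), (3, 4), (4, 5)]
Completion times:
  Priority 1, burst=4, C=4
  Priority 2, burst=6, C=10
  Priority 3, burst=4, C=14
  Priority 4, burst=5, C=19
Average turnaround = 47/4 = 11.75

11.75


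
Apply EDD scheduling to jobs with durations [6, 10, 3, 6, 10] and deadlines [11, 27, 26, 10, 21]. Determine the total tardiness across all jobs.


Sort by due date (EDD order): [(6, 10), (6, 11), (10, 21), (3, 26), (10, 27)]
Compute completion times and tardiness:
  Job 1: p=6, d=10, C=6, tardiness=max(0,6-10)=0
  Job 2: p=6, d=11, C=12, tardiness=max(0,12-11)=1
  Job 3: p=10, d=21, C=22, tardiness=max(0,22-21)=1
  Job 4: p=3, d=26, C=25, tardiness=max(0,25-26)=0
  Job 5: p=10, d=27, C=35, tardiness=max(0,35-27)=8
Total tardiness = 10

10


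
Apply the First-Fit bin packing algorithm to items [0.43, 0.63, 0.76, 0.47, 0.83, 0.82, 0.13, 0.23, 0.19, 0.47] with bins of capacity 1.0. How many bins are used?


Place items sequentially using First-Fit:
  Item 0.43 -> new Bin 1
  Item 0.63 -> new Bin 2
  Item 0.76 -> new Bin 3
  Item 0.47 -> Bin 1 (now 0.9)
  Item 0.83 -> new Bin 4
  Item 0.82 -> new Bin 5
  Item 0.13 -> Bin 2 (now 0.76)
  Item 0.23 -> Bin 2 (now 0.99)
  Item 0.19 -> Bin 3 (now 0.95)
  Item 0.47 -> new Bin 6
Total bins used = 6

6


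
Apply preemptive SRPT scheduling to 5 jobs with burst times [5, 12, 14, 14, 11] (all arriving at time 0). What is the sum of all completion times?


Since all jobs arrive at t=0, SRPT equals SPT ordering.
SPT order: [5, 11, 12, 14, 14]
Completion times:
  Job 1: p=5, C=5
  Job 2: p=11, C=16
  Job 3: p=12, C=28
  Job 4: p=14, C=42
  Job 5: p=14, C=56
Total completion time = 5 + 16 + 28 + 42 + 56 = 147

147


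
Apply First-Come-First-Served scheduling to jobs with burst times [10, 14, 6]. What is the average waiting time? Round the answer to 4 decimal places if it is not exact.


FCFS order (as given): [10, 14, 6]
Waiting times:
  Job 1: wait = 0
  Job 2: wait = 10
  Job 3: wait = 24
Sum of waiting times = 34
Average waiting time = 34/3 = 11.3333

11.3333


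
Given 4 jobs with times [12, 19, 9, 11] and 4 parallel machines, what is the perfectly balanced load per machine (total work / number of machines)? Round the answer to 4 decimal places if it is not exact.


Total processing time = 12 + 19 + 9 + 11 = 51
Number of machines = 4
Ideal balanced load = 51 / 4 = 12.75

12.75


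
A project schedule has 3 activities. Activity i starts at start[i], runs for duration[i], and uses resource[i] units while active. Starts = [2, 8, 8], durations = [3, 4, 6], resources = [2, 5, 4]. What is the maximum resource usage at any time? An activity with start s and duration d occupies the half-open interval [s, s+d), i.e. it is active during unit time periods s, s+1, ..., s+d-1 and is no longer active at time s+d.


Each activity i is active on [start_i, start_i + duration_i).
Compute total resource usage per time slot:
  t=0: active resources = [], total = 0
  t=1: active resources = [], total = 0
  t=2: active resources = [2], total = 2
  t=3: active resources = [2], total = 2
  t=4: active resources = [2], total = 2
  t=5: active resources = [], total = 0
  t=6: active resources = [], total = 0
  t=7: active resources = [], total = 0
  t=8: active resources = [5, 4], total = 9
  t=9: active resources = [5, 4], total = 9
  t=10: active resources = [5, 4], total = 9
  t=11: active resources = [5, 4], total = 9
  t=12: active resources = [4], total = 4
  t=13: active resources = [4], total = 4
Peak resource demand = 9

9


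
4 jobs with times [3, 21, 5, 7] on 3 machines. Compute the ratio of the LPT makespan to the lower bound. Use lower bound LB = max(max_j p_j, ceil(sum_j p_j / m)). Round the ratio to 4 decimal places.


LPT order: [21, 7, 5, 3]
Machine loads after assignment: [21, 7, 8]
LPT makespan = 21
Lower bound = max(max_job, ceil(total/3)) = max(21, 12) = 21
Ratio = 21 / 21 = 1.0

1.0


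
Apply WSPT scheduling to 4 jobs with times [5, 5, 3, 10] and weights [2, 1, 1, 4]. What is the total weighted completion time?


Compute p/w ratios and sort ascending (WSPT): [(5, 2), (10, 4), (3, 1), (5, 1)]
Compute weighted completion times:
  Job (p=5,w=2): C=5, w*C=2*5=10
  Job (p=10,w=4): C=15, w*C=4*15=60
  Job (p=3,w=1): C=18, w*C=1*18=18
  Job (p=5,w=1): C=23, w*C=1*23=23
Total weighted completion time = 111

111


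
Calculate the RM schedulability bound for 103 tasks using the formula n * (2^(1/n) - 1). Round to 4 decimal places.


Compute 2^(1/103) = 1.0067522788
Subtract 1: 1.0067522788 - 1 = 0.0067522788
Multiply by n: 103 * 0.0067522788 = 0.6954847164
Round to 4 dp: 0.6955

0.6955


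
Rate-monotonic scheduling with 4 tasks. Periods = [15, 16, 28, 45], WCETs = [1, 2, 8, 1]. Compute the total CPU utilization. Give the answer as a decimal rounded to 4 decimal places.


Compute individual utilizations (exact fractions):
  Task 1: C/T = 1/15 (approx. 0.0667)
  Task 2: C/T = 2/16 = 1/8 (approx. 0.125)
  Task 3: C/T = 8/28 = 2/7 (approx. 0.2857)
  Task 4: C/T = 1/45 (approx. 0.0222)
Total utilization U = 1/15 + 1/8 + 2/7 + 1/45 = 1259/2520
Rounded to 4 decimal places: U = 0.4996
RM (Liu & Layland) bound for 4 tasks = 0.756828; compare with U = 1259/2520 (approx. 0.499603)
U <= bound, so schedulable by RM sufficient condition.

0.4996


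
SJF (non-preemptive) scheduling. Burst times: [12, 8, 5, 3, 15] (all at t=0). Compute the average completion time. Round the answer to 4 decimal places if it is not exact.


SJF order (ascending): [3, 5, 8, 12, 15]
Completion times:
  Job 1: burst=3, C=3
  Job 2: burst=5, C=8
  Job 3: burst=8, C=16
  Job 4: burst=12, C=28
  Job 5: burst=15, C=43
Average completion = 98/5 = 19.6

19.6


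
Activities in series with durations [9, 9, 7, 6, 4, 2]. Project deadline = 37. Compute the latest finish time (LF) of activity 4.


LF(activity 4) = deadline - sum of successor durations
Successors: activities 5 through 6 with durations [4, 2]
Sum of successor durations = 6
LF = 37 - 6 = 31

31


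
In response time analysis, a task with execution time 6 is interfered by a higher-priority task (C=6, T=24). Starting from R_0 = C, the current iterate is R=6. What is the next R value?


R_next = C + ceil(R_prev / T_hp) * C_hp
ceil(6 / 24) = ceil(0.25) = 1
Interference = 1 * 6 = 6
R_next = 6 + 6 = 12

12


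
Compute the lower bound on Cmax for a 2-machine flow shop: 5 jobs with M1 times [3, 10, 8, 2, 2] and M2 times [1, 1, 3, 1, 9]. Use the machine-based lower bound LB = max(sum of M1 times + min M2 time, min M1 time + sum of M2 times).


LB1 = sum(M1 times) + min(M2 times) = 25 + 1 = 26
LB2 = min(M1 times) + sum(M2 times) = 2 + 15 = 17
Lower bound = max(LB1, LB2) = max(26, 17) = 26

26


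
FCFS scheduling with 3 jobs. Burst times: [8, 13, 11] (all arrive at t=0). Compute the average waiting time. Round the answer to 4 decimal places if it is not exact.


FCFS order (as given): [8, 13, 11]
Waiting times:
  Job 1: wait = 0
  Job 2: wait = 8
  Job 3: wait = 21
Sum of waiting times = 29
Average waiting time = 29/3 = 9.6667

9.6667


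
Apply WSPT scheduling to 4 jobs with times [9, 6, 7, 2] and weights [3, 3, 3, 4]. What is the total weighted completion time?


Compute p/w ratios and sort ascending (WSPT): [(2, 4), (6, 3), (7, 3), (9, 3)]
Compute weighted completion times:
  Job (p=2,w=4): C=2, w*C=4*2=8
  Job (p=6,w=3): C=8, w*C=3*8=24
  Job (p=7,w=3): C=15, w*C=3*15=45
  Job (p=9,w=3): C=24, w*C=3*24=72
Total weighted completion time = 149

149


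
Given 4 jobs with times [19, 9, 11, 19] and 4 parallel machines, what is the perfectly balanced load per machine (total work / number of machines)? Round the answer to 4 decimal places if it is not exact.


Total processing time = 19 + 9 + 11 + 19 = 58
Number of machines = 4
Ideal balanced load = 58 / 4 = 14.5

14.5


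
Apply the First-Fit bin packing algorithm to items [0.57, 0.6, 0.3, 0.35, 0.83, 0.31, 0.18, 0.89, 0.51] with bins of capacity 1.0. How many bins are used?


Place items sequentially using First-Fit:
  Item 0.57 -> new Bin 1
  Item 0.6 -> new Bin 2
  Item 0.3 -> Bin 1 (now 0.87)
  Item 0.35 -> Bin 2 (now 0.95)
  Item 0.83 -> new Bin 3
  Item 0.31 -> new Bin 4
  Item 0.18 -> Bin 4 (now 0.49)
  Item 0.89 -> new Bin 5
  Item 0.51 -> Bin 4 (now 1.0)
Total bins used = 5

5


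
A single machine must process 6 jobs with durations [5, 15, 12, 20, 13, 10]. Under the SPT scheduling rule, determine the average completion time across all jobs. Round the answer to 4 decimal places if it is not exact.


Sort jobs by processing time (SPT order): [5, 10, 12, 13, 15, 20]
Compute completion times sequentially:
  Job 1: processing = 5, completes at 5
  Job 2: processing = 10, completes at 15
  Job 3: processing = 12, completes at 27
  Job 4: processing = 13, completes at 40
  Job 5: processing = 15, completes at 55
  Job 6: processing = 20, completes at 75
Sum of completion times = 217
Average completion time = 217/6 = 36.1667

36.1667


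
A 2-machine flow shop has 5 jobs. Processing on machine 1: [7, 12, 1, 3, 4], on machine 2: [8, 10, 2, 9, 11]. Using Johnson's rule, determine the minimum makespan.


Apply Johnson's rule:
  Group 1 (a <= b): [(3, 1, 2), (4, 3, 9), (5, 4, 11), (1, 7, 8)]
  Group 2 (a > b): [(2, 12, 10)]
Optimal job order: [3, 4, 5, 1, 2]
Schedule:
  Job 3: M1 done at 1, M2 done at 3
  Job 4: M1 done at 4, M2 done at 13
  Job 5: M1 done at 8, M2 done at 24
  Job 1: M1 done at 15, M2 done at 32
  Job 2: M1 done at 27, M2 done at 42
Makespan = 42

42


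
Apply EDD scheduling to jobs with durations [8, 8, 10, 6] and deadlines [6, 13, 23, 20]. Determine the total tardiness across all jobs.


Sort by due date (EDD order): [(8, 6), (8, 13), (6, 20), (10, 23)]
Compute completion times and tardiness:
  Job 1: p=8, d=6, C=8, tardiness=max(0,8-6)=2
  Job 2: p=8, d=13, C=16, tardiness=max(0,16-13)=3
  Job 3: p=6, d=20, C=22, tardiness=max(0,22-20)=2
  Job 4: p=10, d=23, C=32, tardiness=max(0,32-23)=9
Total tardiness = 16

16


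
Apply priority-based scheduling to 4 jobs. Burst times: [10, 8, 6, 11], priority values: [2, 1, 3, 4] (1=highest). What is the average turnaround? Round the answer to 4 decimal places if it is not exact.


Sort by priority (ascending = highest first):
Order: [(1, 8), (2, 10), (3, 6), (4, 11)]
Completion times:
  Priority 1, burst=8, C=8
  Priority 2, burst=10, C=18
  Priority 3, burst=6, C=24
  Priority 4, burst=11, C=35
Average turnaround = 85/4 = 21.25

21.25


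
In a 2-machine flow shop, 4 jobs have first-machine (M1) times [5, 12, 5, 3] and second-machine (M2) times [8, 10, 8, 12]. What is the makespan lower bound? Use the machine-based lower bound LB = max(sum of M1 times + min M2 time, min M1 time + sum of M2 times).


LB1 = sum(M1 times) + min(M2 times) = 25 + 8 = 33
LB2 = min(M1 times) + sum(M2 times) = 3 + 38 = 41
Lower bound = max(LB1, LB2) = max(33, 41) = 41

41


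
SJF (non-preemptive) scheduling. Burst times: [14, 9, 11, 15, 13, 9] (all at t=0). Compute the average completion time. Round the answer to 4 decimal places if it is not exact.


SJF order (ascending): [9, 9, 11, 13, 14, 15]
Completion times:
  Job 1: burst=9, C=9
  Job 2: burst=9, C=18
  Job 3: burst=11, C=29
  Job 4: burst=13, C=42
  Job 5: burst=14, C=56
  Job 6: burst=15, C=71
Average completion = 225/6 = 37.5

37.5


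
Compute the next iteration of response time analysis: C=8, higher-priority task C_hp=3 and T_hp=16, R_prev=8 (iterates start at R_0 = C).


R_next = C + ceil(R_prev / T_hp) * C_hp
ceil(8 / 16) = ceil(0.5) = 1
Interference = 1 * 3 = 3
R_next = 8 + 3 = 11

11


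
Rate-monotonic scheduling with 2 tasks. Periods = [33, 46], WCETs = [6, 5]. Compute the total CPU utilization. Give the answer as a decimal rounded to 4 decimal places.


Compute individual utilizations (exact fractions):
  Task 1: C/T = 6/33 = 2/11 (approx. 0.1818)
  Task 2: C/T = 5/46 (approx. 0.1087)
Total utilization U = 2/11 + 5/46 = 147/506
Rounded to 4 decimal places: U = 0.2905
RM (Liu & Layland) bound for 2 tasks = 0.828427; compare with U = 147/506 (approx. 0.290514)
U <= bound, so schedulable by RM sufficient condition.

0.2905


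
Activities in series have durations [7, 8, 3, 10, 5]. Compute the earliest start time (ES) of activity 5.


Activity 5 starts after activities 1 through 4 complete.
Predecessor durations: [7, 8, 3, 10]
ES = 7 + 8 + 3 + 10 = 28

28


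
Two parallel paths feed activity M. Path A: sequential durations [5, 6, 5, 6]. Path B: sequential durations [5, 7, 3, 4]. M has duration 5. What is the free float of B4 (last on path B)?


ES(B4) = sum of predecessors on chain B = 15
EF(B4) = ES + duration = 15 + 4 = 19
Successor of B4 is M. ES(M) = max(sum(A), sum(B)) = max(22, 19) = 22
Free float = ES(successor) - EF(current) = 22 - 19 = 3

3


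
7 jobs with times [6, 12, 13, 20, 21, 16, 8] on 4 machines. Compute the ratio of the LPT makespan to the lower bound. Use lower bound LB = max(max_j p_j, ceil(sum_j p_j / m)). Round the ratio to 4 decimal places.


LPT order: [21, 20, 16, 13, 12, 8, 6]
Machine loads after assignment: [21, 26, 24, 25]
LPT makespan = 26
Lower bound = max(max_job, ceil(total/4)) = max(21, 24) = 24
Ratio = 26 / 24 = 1.0833

1.0833


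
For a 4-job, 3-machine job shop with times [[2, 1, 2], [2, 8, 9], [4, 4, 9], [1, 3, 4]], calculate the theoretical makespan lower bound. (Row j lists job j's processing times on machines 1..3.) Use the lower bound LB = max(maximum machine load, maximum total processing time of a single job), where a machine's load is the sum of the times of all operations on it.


Machine loads:
  Machine 1: 2 + 2 + 4 + 1 = 9
  Machine 2: 1 + 8 + 4 + 3 = 16
  Machine 3: 2 + 9 + 9 + 4 = 24
Max machine load = 24
Job totals:
  Job 1: 5
  Job 2: 19
  Job 3: 17
  Job 4: 8
Max job total = 19
Lower bound = max(24, 19) = 24

24


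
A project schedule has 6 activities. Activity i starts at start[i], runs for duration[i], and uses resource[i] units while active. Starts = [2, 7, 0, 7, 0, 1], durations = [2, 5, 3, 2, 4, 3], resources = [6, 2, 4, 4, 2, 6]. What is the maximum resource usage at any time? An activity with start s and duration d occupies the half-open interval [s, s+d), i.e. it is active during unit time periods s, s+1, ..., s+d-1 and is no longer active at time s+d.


Each activity i is active on [start_i, start_i + duration_i).
Compute total resource usage per time slot:
  t=0: active resources = [4, 2], total = 6
  t=1: active resources = [4, 2, 6], total = 12
  t=2: active resources = [6, 4, 2, 6], total = 18
  t=3: active resources = [6, 2, 6], total = 14
  t=4: active resources = [], total = 0
  t=5: active resources = [], total = 0
  t=6: active resources = [], total = 0
  t=7: active resources = [2, 4], total = 6
  t=8: active resources = [2, 4], total = 6
  t=9: active resources = [2], total = 2
  t=10: active resources = [2], total = 2
  t=11: active resources = [2], total = 2
Peak resource demand = 18

18


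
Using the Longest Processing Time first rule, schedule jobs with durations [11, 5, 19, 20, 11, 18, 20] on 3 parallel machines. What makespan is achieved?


Sort jobs in decreasing order (LPT): [20, 20, 19, 18, 11, 11, 5]
Assign each job to the least loaded machine:
  Machine 1: jobs [20, 11, 5], load = 36
  Machine 2: jobs [20, 11], load = 31
  Machine 3: jobs [19, 18], load = 37
Makespan = max load = 37

37


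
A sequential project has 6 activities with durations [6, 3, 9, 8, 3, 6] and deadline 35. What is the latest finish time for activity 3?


LF(activity 3) = deadline - sum of successor durations
Successors: activities 4 through 6 with durations [8, 3, 6]
Sum of successor durations = 17
LF = 35 - 17 = 18

18


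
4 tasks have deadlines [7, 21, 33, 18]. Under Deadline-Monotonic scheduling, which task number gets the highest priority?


Sort tasks by relative deadline (ascending):
  Task 1: deadline = 7
  Task 4: deadline = 18
  Task 2: deadline = 21
  Task 3: deadline = 33
Priority order (highest first): [1, 4, 2, 3]
Highest priority task = 1

1


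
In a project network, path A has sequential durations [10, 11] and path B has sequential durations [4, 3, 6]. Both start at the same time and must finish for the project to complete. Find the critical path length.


Path A total = 10 + 11 = 21
Path B total = 4 + 3 + 6 = 13
Critical path = longest path = max(21, 13) = 21

21


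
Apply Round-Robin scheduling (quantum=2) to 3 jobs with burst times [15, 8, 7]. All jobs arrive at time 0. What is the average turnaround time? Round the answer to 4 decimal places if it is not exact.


Time quantum = 2
Execution trace:
  J1 runs 2 units, time = 2
  J2 runs 2 units, time = 4
  J3 runs 2 units, time = 6
  J1 runs 2 units, time = 8
  J2 runs 2 units, time = 10
  J3 runs 2 units, time = 12
  J1 runs 2 units, time = 14
  J2 runs 2 units, time = 16
  J3 runs 2 units, time = 18
  J1 runs 2 units, time = 20
  J2 runs 2 units, time = 22
  J3 runs 1 units, time = 23
  J1 runs 2 units, time = 25
  J1 runs 2 units, time = 27
  J1 runs 2 units, time = 29
  J1 runs 1 units, time = 30
Finish times: [30, 22, 23]
Average turnaround = 75/3 = 25.0

25.0


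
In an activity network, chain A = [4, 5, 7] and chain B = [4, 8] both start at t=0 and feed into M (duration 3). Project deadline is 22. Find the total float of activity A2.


Forward pass: ES(A2) = sum of predecessors on chain A = 4
EF = ES + duration = 4 + 5 = 9
Backward pass: LF(M) = deadline = 22; LS(M) = 22 - 3 = 19
LF(A2) = LS(M) - sum(successors on chain A) = 19 - 7 = 12
LS = LF - duration = 12 - 5 = 7
Total float = LS - ES = 7 - 4 = 3

3


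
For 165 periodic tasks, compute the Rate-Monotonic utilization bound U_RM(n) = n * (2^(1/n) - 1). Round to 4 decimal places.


Compute 2^(1/165) = 1.0042097281
Subtract 1: 1.0042097281 - 1 = 0.0042097281
Multiply by n: 165 * 0.0042097281 = 0.6946051365
Round to 4 dp: 0.6946

0.6946


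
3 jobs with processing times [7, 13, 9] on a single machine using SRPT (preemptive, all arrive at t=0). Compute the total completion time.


Since all jobs arrive at t=0, SRPT equals SPT ordering.
SPT order: [7, 9, 13]
Completion times:
  Job 1: p=7, C=7
  Job 2: p=9, C=16
  Job 3: p=13, C=29
Total completion time = 7 + 16 + 29 = 52

52


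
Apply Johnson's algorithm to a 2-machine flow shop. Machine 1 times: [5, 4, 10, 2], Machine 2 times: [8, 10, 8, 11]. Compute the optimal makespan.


Apply Johnson's rule:
  Group 1 (a <= b): [(4, 2, 11), (2, 4, 10), (1, 5, 8)]
  Group 2 (a > b): [(3, 10, 8)]
Optimal job order: [4, 2, 1, 3]
Schedule:
  Job 4: M1 done at 2, M2 done at 13
  Job 2: M1 done at 6, M2 done at 23
  Job 1: M1 done at 11, M2 done at 31
  Job 3: M1 done at 21, M2 done at 39
Makespan = 39

39


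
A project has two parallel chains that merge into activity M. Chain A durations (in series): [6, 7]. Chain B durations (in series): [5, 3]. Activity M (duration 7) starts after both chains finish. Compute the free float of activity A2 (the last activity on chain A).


ES(A2) = sum of predecessors on chain A = 6
EF(A2) = ES + duration = 6 + 7 = 13
Successor of A2 is M. ES(M) = max(sum(A), sum(B)) = max(13, 8) = 13
Free float = ES(successor) - EF(current) = 13 - 13 = 0

0


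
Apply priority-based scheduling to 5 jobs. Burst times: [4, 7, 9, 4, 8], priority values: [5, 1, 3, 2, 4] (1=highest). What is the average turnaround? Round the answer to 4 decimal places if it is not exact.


Sort by priority (ascending = highest first):
Order: [(1, 7), (2, 4), (3, 9), (4, 8), (5, 4)]
Completion times:
  Priority 1, burst=7, C=7
  Priority 2, burst=4, C=11
  Priority 3, burst=9, C=20
  Priority 4, burst=8, C=28
  Priority 5, burst=4, C=32
Average turnaround = 98/5 = 19.6

19.6


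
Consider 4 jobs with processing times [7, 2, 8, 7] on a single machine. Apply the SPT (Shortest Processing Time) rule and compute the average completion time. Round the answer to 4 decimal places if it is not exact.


Sort jobs by processing time (SPT order): [2, 7, 7, 8]
Compute completion times sequentially:
  Job 1: processing = 2, completes at 2
  Job 2: processing = 7, completes at 9
  Job 3: processing = 7, completes at 16
  Job 4: processing = 8, completes at 24
Sum of completion times = 51
Average completion time = 51/4 = 12.75

12.75


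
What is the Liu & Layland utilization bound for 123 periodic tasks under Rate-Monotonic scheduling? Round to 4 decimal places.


Compute 2^(1/123) = 1.0056512513
Subtract 1: 1.0056512513 - 1 = 0.0056512513
Multiply by n: 123 * 0.0056512513 = 0.6951039099
Round to 4 dp: 0.6951

0.6951


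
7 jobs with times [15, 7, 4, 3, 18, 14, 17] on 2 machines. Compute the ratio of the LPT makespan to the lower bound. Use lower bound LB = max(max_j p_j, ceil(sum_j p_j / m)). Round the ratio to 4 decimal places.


LPT order: [18, 17, 15, 14, 7, 4, 3]
Machine loads after assignment: [39, 39]
LPT makespan = 39
Lower bound = max(max_job, ceil(total/2)) = max(18, 39) = 39
Ratio = 39 / 39 = 1.0

1.0


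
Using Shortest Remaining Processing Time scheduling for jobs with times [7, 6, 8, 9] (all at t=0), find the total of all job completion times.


Since all jobs arrive at t=0, SRPT equals SPT ordering.
SPT order: [6, 7, 8, 9]
Completion times:
  Job 1: p=6, C=6
  Job 2: p=7, C=13
  Job 3: p=8, C=21
  Job 4: p=9, C=30
Total completion time = 6 + 13 + 21 + 30 = 70

70


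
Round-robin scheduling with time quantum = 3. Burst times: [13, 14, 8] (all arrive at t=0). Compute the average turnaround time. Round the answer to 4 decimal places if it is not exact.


Time quantum = 3
Execution trace:
  J1 runs 3 units, time = 3
  J2 runs 3 units, time = 6
  J3 runs 3 units, time = 9
  J1 runs 3 units, time = 12
  J2 runs 3 units, time = 15
  J3 runs 3 units, time = 18
  J1 runs 3 units, time = 21
  J2 runs 3 units, time = 24
  J3 runs 2 units, time = 26
  J1 runs 3 units, time = 29
  J2 runs 3 units, time = 32
  J1 runs 1 units, time = 33
  J2 runs 2 units, time = 35
Finish times: [33, 35, 26]
Average turnaround = 94/3 = 31.3333

31.3333


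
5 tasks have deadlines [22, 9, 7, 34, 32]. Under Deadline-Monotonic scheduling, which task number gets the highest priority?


Sort tasks by relative deadline (ascending):
  Task 3: deadline = 7
  Task 2: deadline = 9
  Task 1: deadline = 22
  Task 5: deadline = 32
  Task 4: deadline = 34
Priority order (highest first): [3, 2, 1, 5, 4]
Highest priority task = 3

3


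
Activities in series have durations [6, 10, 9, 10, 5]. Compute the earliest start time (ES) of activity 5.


Activity 5 starts after activities 1 through 4 complete.
Predecessor durations: [6, 10, 9, 10]
ES = 6 + 10 + 9 + 10 = 35

35


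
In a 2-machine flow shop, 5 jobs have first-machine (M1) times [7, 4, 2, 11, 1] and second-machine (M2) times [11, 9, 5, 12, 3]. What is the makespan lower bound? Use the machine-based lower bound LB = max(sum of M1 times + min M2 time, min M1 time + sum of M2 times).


LB1 = sum(M1 times) + min(M2 times) = 25 + 3 = 28
LB2 = min(M1 times) + sum(M2 times) = 1 + 40 = 41
Lower bound = max(LB1, LB2) = max(28, 41) = 41

41


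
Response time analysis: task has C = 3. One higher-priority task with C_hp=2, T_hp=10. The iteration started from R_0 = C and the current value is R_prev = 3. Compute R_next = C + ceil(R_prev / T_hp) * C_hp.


R_next = C + ceil(R_prev / T_hp) * C_hp
ceil(3 / 10) = ceil(0.3) = 1
Interference = 1 * 2 = 2
R_next = 3 + 2 = 5

5


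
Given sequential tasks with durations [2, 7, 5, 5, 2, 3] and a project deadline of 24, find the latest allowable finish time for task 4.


LF(activity 4) = deadline - sum of successor durations
Successors: activities 5 through 6 with durations [2, 3]
Sum of successor durations = 5
LF = 24 - 5 = 19

19


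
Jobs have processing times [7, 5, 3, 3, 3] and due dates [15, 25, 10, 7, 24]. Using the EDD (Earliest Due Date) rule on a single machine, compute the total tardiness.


Sort by due date (EDD order): [(3, 7), (3, 10), (7, 15), (3, 24), (5, 25)]
Compute completion times and tardiness:
  Job 1: p=3, d=7, C=3, tardiness=max(0,3-7)=0
  Job 2: p=3, d=10, C=6, tardiness=max(0,6-10)=0
  Job 3: p=7, d=15, C=13, tardiness=max(0,13-15)=0
  Job 4: p=3, d=24, C=16, tardiness=max(0,16-24)=0
  Job 5: p=5, d=25, C=21, tardiness=max(0,21-25)=0
Total tardiness = 0

0


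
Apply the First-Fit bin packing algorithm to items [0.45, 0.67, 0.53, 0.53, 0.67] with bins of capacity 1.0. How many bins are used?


Place items sequentially using First-Fit:
  Item 0.45 -> new Bin 1
  Item 0.67 -> new Bin 2
  Item 0.53 -> Bin 1 (now 0.98)
  Item 0.53 -> new Bin 3
  Item 0.67 -> new Bin 4
Total bins used = 4

4


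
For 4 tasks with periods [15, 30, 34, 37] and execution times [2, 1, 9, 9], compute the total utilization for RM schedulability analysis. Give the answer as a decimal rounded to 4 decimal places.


Compute individual utilizations (exact fractions):
  Task 1: C/T = 2/15 (approx. 0.1333)
  Task 2: C/T = 1/30 (approx. 0.0333)
  Task 3: C/T = 9/34 (approx. 0.2647)
  Task 4: C/T = 9/37 (approx. 0.2432)
Total utilization U = 2/15 + 1/30 + 9/34 + 9/37 = 1273/1887
Rounded to 4 decimal places: U = 0.6746
RM (Liu & Layland) bound for 4 tasks = 0.756828; compare with U = 1273/1887 (approx. 0.674616)
U <= bound, so schedulable by RM sufficient condition.

0.6746


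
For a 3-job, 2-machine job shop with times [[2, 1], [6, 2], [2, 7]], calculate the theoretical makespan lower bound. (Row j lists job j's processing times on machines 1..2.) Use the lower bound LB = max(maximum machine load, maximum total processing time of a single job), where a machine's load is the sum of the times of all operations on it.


Machine loads:
  Machine 1: 2 + 6 + 2 = 10
  Machine 2: 1 + 2 + 7 = 10
Max machine load = 10
Job totals:
  Job 1: 3
  Job 2: 8
  Job 3: 9
Max job total = 9
Lower bound = max(10, 9) = 10

10


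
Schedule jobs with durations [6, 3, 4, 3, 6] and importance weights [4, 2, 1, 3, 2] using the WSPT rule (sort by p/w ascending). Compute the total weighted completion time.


Compute p/w ratios and sort ascending (WSPT): [(3, 3), (6, 4), (3, 2), (6, 2), (4, 1)]
Compute weighted completion times:
  Job (p=3,w=3): C=3, w*C=3*3=9
  Job (p=6,w=4): C=9, w*C=4*9=36
  Job (p=3,w=2): C=12, w*C=2*12=24
  Job (p=6,w=2): C=18, w*C=2*18=36
  Job (p=4,w=1): C=22, w*C=1*22=22
Total weighted completion time = 127

127


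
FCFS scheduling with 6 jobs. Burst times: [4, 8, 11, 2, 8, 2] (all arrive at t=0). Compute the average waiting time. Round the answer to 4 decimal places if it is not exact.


FCFS order (as given): [4, 8, 11, 2, 8, 2]
Waiting times:
  Job 1: wait = 0
  Job 2: wait = 4
  Job 3: wait = 12
  Job 4: wait = 23
  Job 5: wait = 25
  Job 6: wait = 33
Sum of waiting times = 97
Average waiting time = 97/6 = 16.1667

16.1667


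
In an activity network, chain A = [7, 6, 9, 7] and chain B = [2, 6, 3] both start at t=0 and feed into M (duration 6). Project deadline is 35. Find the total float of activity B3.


Forward pass: ES(B3) = sum of predecessors on chain B = 8
EF = ES + duration = 8 + 3 = 11
Backward pass: LF(M) = deadline = 35; LS(M) = 35 - 6 = 29
LF(B3) = LS(M) - sum(successors on chain B) = 29 - 0 = 29
LS = LF - duration = 29 - 3 = 26
Total float = LS - ES = 26 - 8 = 18

18


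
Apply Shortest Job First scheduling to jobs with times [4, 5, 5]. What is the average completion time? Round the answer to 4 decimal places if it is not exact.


SJF order (ascending): [4, 5, 5]
Completion times:
  Job 1: burst=4, C=4
  Job 2: burst=5, C=9
  Job 3: burst=5, C=14
Average completion = 27/3 = 9.0

9.0


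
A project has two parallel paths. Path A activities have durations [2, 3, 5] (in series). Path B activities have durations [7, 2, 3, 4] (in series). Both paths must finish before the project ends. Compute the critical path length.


Path A total = 2 + 3 + 5 = 10
Path B total = 7 + 2 + 3 + 4 = 16
Critical path = longest path = max(10, 16) = 16

16


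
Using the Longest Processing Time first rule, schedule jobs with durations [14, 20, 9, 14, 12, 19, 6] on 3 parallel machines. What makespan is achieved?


Sort jobs in decreasing order (LPT): [20, 19, 14, 14, 12, 9, 6]
Assign each job to the least loaded machine:
  Machine 1: jobs [20, 9], load = 29
  Machine 2: jobs [19, 12], load = 31
  Machine 3: jobs [14, 14, 6], load = 34
Makespan = max load = 34

34


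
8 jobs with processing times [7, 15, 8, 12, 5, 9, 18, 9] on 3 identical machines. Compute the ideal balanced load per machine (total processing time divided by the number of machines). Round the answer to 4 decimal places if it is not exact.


Total processing time = 7 + 15 + 8 + 12 + 5 + 9 + 18 + 9 = 83
Number of machines = 3
Ideal balanced load = 83 / 3 = 27.6667

27.6667


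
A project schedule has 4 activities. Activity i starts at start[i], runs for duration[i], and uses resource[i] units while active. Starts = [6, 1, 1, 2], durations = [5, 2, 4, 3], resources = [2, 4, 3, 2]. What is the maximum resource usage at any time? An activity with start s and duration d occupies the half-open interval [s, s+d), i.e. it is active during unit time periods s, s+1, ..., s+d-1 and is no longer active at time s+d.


Each activity i is active on [start_i, start_i + duration_i).
Compute total resource usage per time slot:
  t=0: active resources = [], total = 0
  t=1: active resources = [4, 3], total = 7
  t=2: active resources = [4, 3, 2], total = 9
  t=3: active resources = [3, 2], total = 5
  t=4: active resources = [3, 2], total = 5
  t=5: active resources = [], total = 0
  t=6: active resources = [2], total = 2
  t=7: active resources = [2], total = 2
  t=8: active resources = [2], total = 2
  t=9: active resources = [2], total = 2
  t=10: active resources = [2], total = 2
Peak resource demand = 9

9


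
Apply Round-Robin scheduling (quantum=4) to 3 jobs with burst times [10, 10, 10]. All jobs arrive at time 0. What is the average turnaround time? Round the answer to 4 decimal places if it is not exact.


Time quantum = 4
Execution trace:
  J1 runs 4 units, time = 4
  J2 runs 4 units, time = 8
  J3 runs 4 units, time = 12
  J1 runs 4 units, time = 16
  J2 runs 4 units, time = 20
  J3 runs 4 units, time = 24
  J1 runs 2 units, time = 26
  J2 runs 2 units, time = 28
  J3 runs 2 units, time = 30
Finish times: [26, 28, 30]
Average turnaround = 84/3 = 28.0

28.0


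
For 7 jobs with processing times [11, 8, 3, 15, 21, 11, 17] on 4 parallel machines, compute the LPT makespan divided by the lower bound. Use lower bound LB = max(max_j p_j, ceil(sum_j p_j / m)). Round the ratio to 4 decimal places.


LPT order: [21, 17, 15, 11, 11, 8, 3]
Machine loads after assignment: [21, 20, 23, 22]
LPT makespan = 23
Lower bound = max(max_job, ceil(total/4)) = max(21, 22) = 22
Ratio = 23 / 22 = 1.0455

1.0455


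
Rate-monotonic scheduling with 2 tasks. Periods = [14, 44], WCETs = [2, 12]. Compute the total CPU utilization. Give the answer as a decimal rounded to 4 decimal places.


Compute individual utilizations (exact fractions):
  Task 1: C/T = 2/14 = 1/7 (approx. 0.1429)
  Task 2: C/T = 12/44 = 3/11 (approx. 0.2727)
Total utilization U = 1/7 + 3/11 = 32/77
Rounded to 4 decimal places: U = 0.4156
RM (Liu & Layland) bound for 2 tasks = 0.828427; compare with U = 32/77 (approx. 0.415584)
U <= bound, so schedulable by RM sufficient condition.

0.4156


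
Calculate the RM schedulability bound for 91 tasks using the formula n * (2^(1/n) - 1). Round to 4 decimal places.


Compute 2^(1/91) = 1.0076460851
Subtract 1: 1.0076460851 - 1 = 0.0076460851
Multiply by n: 91 * 0.0076460851 = 0.6957937441
Round to 4 dp: 0.6958

0.6958


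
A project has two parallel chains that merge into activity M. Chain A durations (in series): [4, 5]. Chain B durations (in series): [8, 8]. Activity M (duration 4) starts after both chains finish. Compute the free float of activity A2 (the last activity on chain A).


ES(A2) = sum of predecessors on chain A = 4
EF(A2) = ES + duration = 4 + 5 = 9
Successor of A2 is M. ES(M) = max(sum(A), sum(B)) = max(9, 16) = 16
Free float = ES(successor) - EF(current) = 16 - 9 = 7

7


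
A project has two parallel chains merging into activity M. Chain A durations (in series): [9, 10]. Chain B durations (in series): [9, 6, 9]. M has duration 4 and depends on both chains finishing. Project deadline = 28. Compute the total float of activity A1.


Forward pass: ES(A1) = sum of predecessors on chain A = 0
EF = ES + duration = 0 + 9 = 9
Backward pass: LF(M) = deadline = 28; LS(M) = 28 - 4 = 24
LF(A1) = LS(M) - sum(successors on chain A) = 24 - 10 = 14
LS = LF - duration = 14 - 9 = 5
Total float = LS - ES = 5 - 0 = 5

5


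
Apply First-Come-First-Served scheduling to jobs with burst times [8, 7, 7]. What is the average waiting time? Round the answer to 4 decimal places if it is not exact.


FCFS order (as given): [8, 7, 7]
Waiting times:
  Job 1: wait = 0
  Job 2: wait = 8
  Job 3: wait = 15
Sum of waiting times = 23
Average waiting time = 23/3 = 7.6667

7.6667


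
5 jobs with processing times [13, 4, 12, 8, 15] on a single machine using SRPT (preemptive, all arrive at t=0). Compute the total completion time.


Since all jobs arrive at t=0, SRPT equals SPT ordering.
SPT order: [4, 8, 12, 13, 15]
Completion times:
  Job 1: p=4, C=4
  Job 2: p=8, C=12
  Job 3: p=12, C=24
  Job 4: p=13, C=37
  Job 5: p=15, C=52
Total completion time = 4 + 12 + 24 + 37 + 52 = 129

129


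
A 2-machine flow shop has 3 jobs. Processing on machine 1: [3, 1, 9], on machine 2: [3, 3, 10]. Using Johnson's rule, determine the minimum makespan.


Apply Johnson's rule:
  Group 1 (a <= b): [(2, 1, 3), (1, 3, 3), (3, 9, 10)]
  Group 2 (a > b): []
Optimal job order: [2, 1, 3]
Schedule:
  Job 2: M1 done at 1, M2 done at 4
  Job 1: M1 done at 4, M2 done at 7
  Job 3: M1 done at 13, M2 done at 23
Makespan = 23

23


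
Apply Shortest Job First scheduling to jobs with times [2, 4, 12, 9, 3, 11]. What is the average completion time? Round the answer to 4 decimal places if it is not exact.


SJF order (ascending): [2, 3, 4, 9, 11, 12]
Completion times:
  Job 1: burst=2, C=2
  Job 2: burst=3, C=5
  Job 3: burst=4, C=9
  Job 4: burst=9, C=18
  Job 5: burst=11, C=29
  Job 6: burst=12, C=41
Average completion = 104/6 = 17.3333

17.3333


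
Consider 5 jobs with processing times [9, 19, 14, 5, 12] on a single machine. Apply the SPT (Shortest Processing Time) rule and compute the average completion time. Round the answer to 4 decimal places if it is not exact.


Sort jobs by processing time (SPT order): [5, 9, 12, 14, 19]
Compute completion times sequentially:
  Job 1: processing = 5, completes at 5
  Job 2: processing = 9, completes at 14
  Job 3: processing = 12, completes at 26
  Job 4: processing = 14, completes at 40
  Job 5: processing = 19, completes at 59
Sum of completion times = 144
Average completion time = 144/5 = 28.8

28.8


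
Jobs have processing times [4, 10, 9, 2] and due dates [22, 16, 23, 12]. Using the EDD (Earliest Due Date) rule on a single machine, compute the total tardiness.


Sort by due date (EDD order): [(2, 12), (10, 16), (4, 22), (9, 23)]
Compute completion times and tardiness:
  Job 1: p=2, d=12, C=2, tardiness=max(0,2-12)=0
  Job 2: p=10, d=16, C=12, tardiness=max(0,12-16)=0
  Job 3: p=4, d=22, C=16, tardiness=max(0,16-22)=0
  Job 4: p=9, d=23, C=25, tardiness=max(0,25-23)=2
Total tardiness = 2

2


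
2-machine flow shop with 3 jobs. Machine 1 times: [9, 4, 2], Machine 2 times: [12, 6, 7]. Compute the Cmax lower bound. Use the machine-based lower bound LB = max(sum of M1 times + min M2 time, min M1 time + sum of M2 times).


LB1 = sum(M1 times) + min(M2 times) = 15 + 6 = 21
LB2 = min(M1 times) + sum(M2 times) = 2 + 25 = 27
Lower bound = max(LB1, LB2) = max(21, 27) = 27

27


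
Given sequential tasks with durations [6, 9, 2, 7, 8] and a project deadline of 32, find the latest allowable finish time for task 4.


LF(activity 4) = deadline - sum of successor durations
Successors: activities 5 through 5 with durations [8]
Sum of successor durations = 8
LF = 32 - 8 = 24

24


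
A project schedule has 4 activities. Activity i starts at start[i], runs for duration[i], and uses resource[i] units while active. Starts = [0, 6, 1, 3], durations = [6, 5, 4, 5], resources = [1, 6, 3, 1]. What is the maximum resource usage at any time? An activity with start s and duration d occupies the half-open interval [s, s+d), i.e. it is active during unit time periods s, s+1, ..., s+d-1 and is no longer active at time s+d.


Each activity i is active on [start_i, start_i + duration_i).
Compute total resource usage per time slot:
  t=0: active resources = [1], total = 1
  t=1: active resources = [1, 3], total = 4
  t=2: active resources = [1, 3], total = 4
  t=3: active resources = [1, 3, 1], total = 5
  t=4: active resources = [1, 3, 1], total = 5
  t=5: active resources = [1, 1], total = 2
  t=6: active resources = [6, 1], total = 7
  t=7: active resources = [6, 1], total = 7
  t=8: active resources = [6], total = 6
  t=9: active resources = [6], total = 6
  t=10: active resources = [6], total = 6
Peak resource demand = 7

7
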